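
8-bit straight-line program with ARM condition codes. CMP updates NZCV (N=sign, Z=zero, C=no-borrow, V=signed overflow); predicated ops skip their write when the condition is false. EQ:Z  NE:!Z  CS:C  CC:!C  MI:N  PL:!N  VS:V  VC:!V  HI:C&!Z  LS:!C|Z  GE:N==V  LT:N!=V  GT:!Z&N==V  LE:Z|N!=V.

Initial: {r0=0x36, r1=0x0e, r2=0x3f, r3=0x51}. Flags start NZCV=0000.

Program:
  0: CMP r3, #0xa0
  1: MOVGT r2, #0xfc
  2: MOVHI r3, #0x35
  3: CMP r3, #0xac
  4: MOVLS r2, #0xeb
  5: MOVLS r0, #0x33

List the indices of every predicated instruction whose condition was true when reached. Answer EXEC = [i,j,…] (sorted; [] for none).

[0] flags=1001 → (cmp)
[1] flags=1001 GT?T → r2=0xfc
[2] flags=1001 HI?F → skip
[3] flags=1001 → (cmp)
[4] flags=1001 LS?T → r2=0xeb
[5] flags=1001 LS?T → r0=0x33

EXEC = [1,4,5]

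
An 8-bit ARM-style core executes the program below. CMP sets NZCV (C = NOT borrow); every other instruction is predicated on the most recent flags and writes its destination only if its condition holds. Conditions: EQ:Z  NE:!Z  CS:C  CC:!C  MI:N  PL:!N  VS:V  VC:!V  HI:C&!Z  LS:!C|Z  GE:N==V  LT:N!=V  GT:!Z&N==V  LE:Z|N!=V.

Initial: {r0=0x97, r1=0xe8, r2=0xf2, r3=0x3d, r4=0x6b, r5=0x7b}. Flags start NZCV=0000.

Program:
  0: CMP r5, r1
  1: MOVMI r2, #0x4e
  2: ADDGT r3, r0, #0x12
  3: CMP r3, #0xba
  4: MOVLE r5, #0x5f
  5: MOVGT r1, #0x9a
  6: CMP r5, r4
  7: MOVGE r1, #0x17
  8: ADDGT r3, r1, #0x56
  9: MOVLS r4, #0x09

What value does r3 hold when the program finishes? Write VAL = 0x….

VAL = 0xa9

0: ✓ CMP  NZCV=1001
1: ✓ MOVMI  r2←0x4e
2: ✓ ADDGT  r3←0xa9
3: ✓ CMP  NZCV=1000
4: ✓ MOVLE  r5←0x5f
5: · MOVGT
6: ✓ CMP  NZCV=1000
7: · MOVGE
8: · ADDGT
9: ✓ MOVLS  r4←0x09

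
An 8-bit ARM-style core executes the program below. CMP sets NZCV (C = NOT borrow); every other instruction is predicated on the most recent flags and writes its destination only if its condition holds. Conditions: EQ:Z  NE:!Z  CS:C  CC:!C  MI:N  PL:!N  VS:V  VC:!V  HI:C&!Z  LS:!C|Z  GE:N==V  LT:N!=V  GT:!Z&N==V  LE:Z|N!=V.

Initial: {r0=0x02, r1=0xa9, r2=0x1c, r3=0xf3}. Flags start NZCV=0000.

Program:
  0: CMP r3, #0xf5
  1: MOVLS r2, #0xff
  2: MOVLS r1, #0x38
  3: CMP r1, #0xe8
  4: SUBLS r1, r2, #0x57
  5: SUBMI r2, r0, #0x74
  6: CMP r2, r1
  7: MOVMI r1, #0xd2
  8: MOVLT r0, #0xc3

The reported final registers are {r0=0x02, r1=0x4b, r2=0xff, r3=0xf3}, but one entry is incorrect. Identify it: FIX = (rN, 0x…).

0: ✓ CMP  NZCV=1000
1: ✓ MOVLS  r2←0xff
2: ✓ MOVLS  r1←0x38
3: ✓ CMP  NZCV=0000
4: ✓ SUBLS  r1←0xa8
5: · SUBMI
6: ✓ CMP  NZCV=0010
7: · MOVMI
8: · MOVLT

FIX = (r1, 0xa8)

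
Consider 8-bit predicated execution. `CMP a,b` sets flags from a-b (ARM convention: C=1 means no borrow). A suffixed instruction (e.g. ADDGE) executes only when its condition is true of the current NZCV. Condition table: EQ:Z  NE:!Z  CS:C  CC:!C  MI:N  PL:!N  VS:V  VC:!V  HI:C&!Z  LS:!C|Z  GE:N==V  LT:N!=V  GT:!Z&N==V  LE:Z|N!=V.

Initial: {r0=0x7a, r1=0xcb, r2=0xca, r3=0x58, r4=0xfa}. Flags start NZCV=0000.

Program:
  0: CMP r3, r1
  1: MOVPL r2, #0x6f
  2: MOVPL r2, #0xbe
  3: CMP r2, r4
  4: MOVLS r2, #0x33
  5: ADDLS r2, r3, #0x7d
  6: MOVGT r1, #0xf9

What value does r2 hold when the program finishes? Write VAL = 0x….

0: ✓ CMP  NZCV=1001
1: · MOVPL
2: · MOVPL
3: ✓ CMP  NZCV=1000
4: ✓ MOVLS  r2←0x33
5: ✓ ADDLS  r2←0xd5
6: · MOVGT

VAL = 0xd5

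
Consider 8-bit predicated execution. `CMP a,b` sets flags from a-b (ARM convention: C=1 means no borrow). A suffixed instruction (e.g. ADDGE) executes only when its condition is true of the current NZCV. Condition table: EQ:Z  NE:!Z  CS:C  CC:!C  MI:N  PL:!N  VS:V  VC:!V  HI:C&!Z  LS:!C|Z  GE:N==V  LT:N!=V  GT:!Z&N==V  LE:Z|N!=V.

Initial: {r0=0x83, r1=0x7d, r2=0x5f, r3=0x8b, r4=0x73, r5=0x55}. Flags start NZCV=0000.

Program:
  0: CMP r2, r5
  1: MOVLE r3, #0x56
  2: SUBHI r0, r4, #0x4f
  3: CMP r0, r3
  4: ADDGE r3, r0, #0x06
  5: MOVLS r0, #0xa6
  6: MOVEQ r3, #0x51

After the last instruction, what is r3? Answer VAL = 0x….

0: ✓ CMP  NZCV=0010
1: · MOVLE
2: ✓ SUBHI  r0←0x24
3: ✓ CMP  NZCV=1001
4: ✓ ADDGE  r3←0x2a
5: ✓ MOVLS  r0←0xa6
6: · MOVEQ

VAL = 0x2a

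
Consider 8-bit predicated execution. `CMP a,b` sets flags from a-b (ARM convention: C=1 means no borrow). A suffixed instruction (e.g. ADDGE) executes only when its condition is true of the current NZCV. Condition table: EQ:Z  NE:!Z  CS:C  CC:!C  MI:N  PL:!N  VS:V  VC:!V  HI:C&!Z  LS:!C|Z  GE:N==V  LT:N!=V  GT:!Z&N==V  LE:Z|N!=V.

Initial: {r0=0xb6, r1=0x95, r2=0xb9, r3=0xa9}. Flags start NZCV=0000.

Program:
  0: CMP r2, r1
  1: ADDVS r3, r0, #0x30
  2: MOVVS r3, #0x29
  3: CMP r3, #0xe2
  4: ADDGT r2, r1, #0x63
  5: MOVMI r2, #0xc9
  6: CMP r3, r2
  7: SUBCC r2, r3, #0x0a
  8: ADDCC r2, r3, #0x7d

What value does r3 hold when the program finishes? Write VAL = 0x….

0: ✓ CMP  NZCV=0010
1: · ADDVS
2: · MOVVS
3: ✓ CMP  NZCV=1000
4: · ADDGT
5: ✓ MOVMI  r2←0xc9
6: ✓ CMP  NZCV=1000
7: ✓ SUBCC  r2←0x9f
8: ✓ ADDCC  r2←0x26

VAL = 0xa9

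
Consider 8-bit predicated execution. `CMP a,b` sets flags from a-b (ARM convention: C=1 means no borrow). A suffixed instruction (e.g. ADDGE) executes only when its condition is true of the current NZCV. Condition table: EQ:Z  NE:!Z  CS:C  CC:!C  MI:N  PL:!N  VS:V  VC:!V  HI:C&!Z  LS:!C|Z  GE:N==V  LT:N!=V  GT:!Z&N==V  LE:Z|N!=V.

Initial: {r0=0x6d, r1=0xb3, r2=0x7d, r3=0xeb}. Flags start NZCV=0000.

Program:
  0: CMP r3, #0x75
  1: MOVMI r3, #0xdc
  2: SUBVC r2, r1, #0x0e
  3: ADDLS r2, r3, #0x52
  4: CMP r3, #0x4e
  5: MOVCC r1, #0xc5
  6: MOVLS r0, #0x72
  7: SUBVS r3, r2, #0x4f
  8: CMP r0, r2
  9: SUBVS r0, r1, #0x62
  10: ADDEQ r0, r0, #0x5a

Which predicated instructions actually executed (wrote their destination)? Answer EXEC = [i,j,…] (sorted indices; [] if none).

[0] flags=0011 → (cmp)
[1] flags=0011 MI?F → skip
[2] flags=0011 VC?F → skip
[3] flags=0011 LS?F → skip
[4] flags=1010 → (cmp)
[5] flags=1010 CC?F → skip
[6] flags=1010 LS?F → skip
[7] flags=1010 VS?F → skip
[8] flags=1000 → (cmp)
[9] flags=1000 VS?F → skip
[10] flags=1000 EQ?F → skip

EXEC = []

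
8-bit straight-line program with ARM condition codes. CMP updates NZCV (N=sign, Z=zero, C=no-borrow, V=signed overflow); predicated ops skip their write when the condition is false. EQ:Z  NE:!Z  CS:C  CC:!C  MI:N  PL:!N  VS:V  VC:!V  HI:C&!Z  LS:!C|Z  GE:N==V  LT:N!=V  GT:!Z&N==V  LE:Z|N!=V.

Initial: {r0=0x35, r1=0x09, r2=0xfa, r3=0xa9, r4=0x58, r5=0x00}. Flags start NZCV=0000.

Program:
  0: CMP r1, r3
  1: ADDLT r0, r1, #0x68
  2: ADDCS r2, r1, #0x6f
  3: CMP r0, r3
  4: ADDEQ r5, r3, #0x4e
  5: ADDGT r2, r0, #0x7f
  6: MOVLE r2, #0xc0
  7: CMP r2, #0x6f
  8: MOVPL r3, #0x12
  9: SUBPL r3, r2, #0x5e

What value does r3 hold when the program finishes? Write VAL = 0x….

VAL = 0x56

[0] flags=0000 → (cmp)
[1] flags=0000 LT?F → skip
[2] flags=0000 CS?F → skip
[3] flags=1001 → (cmp)
[4] flags=1001 EQ?F → skip
[5] flags=1001 GT?T → r2=0xb4
[6] flags=1001 LE?F → skip
[7] flags=0011 → (cmp)
[8] flags=0011 PL?T → r3=0x12
[9] flags=0011 PL?T → r3=0x56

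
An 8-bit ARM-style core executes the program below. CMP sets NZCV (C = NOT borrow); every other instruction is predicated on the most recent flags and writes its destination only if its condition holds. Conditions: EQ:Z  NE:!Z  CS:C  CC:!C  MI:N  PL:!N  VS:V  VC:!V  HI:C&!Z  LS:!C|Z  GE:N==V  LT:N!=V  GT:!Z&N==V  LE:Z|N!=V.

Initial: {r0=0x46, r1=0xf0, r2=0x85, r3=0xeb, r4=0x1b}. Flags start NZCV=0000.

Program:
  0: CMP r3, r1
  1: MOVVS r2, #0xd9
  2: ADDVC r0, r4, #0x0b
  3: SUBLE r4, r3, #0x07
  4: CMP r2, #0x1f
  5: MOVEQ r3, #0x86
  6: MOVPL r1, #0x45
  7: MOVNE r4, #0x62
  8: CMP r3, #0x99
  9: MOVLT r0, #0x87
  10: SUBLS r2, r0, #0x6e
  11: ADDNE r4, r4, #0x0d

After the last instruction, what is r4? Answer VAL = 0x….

0: ✓ CMP  NZCV=1000
1: · MOVVS
2: ✓ ADDVC  r0←0x26
3: ✓ SUBLE  r4←0xe4
4: ✓ CMP  NZCV=0011
5: · MOVEQ
6: ✓ MOVPL  r1←0x45
7: ✓ MOVNE  r4←0x62
8: ✓ CMP  NZCV=0010
9: · MOVLT
10: · SUBLS
11: ✓ ADDNE  r4←0x6f

VAL = 0x6f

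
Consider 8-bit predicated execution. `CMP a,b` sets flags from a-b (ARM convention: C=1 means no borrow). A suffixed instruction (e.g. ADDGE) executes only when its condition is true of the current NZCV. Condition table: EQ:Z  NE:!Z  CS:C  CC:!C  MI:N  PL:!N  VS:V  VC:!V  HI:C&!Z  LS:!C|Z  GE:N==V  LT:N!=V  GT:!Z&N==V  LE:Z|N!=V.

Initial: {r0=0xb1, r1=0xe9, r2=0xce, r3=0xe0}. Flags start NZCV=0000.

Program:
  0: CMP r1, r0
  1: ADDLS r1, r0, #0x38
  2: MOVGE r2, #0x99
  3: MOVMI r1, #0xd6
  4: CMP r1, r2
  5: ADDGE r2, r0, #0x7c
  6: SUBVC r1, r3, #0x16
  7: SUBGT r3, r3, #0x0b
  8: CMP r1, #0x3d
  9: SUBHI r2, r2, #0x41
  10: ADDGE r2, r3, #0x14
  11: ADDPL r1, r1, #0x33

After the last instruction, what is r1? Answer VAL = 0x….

[0] flags=0010 → (cmp)
[1] flags=0010 LS?F → skip
[2] flags=0010 GE?T → r2=0x99
[3] flags=0010 MI?F → skip
[4] flags=0010 → (cmp)
[5] flags=0010 GE?T → r2=0x2d
[6] flags=0010 VC?T → r1=0xca
[7] flags=0010 GT?T → r3=0xd5
[8] flags=1010 → (cmp)
[9] flags=1010 HI?T → r2=0xec
[10] flags=1010 GE?F → skip
[11] flags=1010 PL?F → skip

VAL = 0xca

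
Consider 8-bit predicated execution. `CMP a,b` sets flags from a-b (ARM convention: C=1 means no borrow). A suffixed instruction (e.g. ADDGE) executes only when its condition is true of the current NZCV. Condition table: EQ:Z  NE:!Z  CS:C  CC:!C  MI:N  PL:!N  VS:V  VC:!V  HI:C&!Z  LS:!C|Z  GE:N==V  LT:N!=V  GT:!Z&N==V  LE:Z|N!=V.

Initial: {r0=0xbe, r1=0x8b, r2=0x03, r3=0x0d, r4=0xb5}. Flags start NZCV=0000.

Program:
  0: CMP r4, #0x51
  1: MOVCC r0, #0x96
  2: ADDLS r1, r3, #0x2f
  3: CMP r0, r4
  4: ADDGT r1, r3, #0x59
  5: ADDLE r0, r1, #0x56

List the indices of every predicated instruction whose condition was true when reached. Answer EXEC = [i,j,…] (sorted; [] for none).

0: ✓ CMP  NZCV=0011
1: · MOVCC
2: · ADDLS
3: ✓ CMP  NZCV=0010
4: ✓ ADDGT  r1←0x66
5: · ADDLE

EXEC = [4]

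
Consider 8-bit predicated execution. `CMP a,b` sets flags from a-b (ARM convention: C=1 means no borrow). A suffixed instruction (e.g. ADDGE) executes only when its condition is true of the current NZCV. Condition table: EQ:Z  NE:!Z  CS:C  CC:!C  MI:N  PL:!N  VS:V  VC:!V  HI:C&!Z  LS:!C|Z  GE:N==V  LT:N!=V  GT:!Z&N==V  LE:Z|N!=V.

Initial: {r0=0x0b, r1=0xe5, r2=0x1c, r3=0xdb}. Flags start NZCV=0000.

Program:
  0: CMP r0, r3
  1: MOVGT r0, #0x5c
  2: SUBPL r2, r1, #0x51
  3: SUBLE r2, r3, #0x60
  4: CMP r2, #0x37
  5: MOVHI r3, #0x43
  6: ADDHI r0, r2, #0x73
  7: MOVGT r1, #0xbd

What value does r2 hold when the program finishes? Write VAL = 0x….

[0] flags=0000 → (cmp)
[1] flags=0000 GT?T → r0=0x5c
[2] flags=0000 PL?T → r2=0x94
[3] flags=0000 LE?F → skip
[4] flags=0011 → (cmp)
[5] flags=0011 HI?T → r3=0x43
[6] flags=0011 HI?T → r0=0x07
[7] flags=0011 GT?F → skip

VAL = 0x94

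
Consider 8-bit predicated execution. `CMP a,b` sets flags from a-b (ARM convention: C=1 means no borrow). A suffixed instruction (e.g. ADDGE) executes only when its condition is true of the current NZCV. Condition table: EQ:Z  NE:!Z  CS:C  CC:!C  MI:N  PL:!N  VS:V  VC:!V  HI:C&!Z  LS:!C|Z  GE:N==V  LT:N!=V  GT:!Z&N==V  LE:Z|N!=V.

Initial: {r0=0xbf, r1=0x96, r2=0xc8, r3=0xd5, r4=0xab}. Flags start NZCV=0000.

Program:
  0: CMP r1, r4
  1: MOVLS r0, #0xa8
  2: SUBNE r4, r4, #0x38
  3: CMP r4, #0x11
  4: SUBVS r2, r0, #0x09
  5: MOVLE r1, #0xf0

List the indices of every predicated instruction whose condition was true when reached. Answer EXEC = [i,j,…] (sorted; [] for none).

EXEC = [1,2]

0: ✓ CMP  NZCV=1000
1: ✓ MOVLS  r0←0xa8
2: ✓ SUBNE  r4←0x73
3: ✓ CMP  NZCV=0010
4: · SUBVS
5: · MOVLE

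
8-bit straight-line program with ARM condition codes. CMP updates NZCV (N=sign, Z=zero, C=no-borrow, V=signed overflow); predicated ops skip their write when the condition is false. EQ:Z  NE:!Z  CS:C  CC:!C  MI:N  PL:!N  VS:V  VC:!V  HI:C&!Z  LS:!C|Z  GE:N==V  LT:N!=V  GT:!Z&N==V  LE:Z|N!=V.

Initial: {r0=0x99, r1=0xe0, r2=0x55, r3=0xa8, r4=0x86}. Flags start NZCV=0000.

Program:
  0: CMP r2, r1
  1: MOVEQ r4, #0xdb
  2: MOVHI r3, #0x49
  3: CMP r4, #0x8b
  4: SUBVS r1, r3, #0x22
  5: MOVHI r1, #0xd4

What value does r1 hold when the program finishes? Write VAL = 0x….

0: ✓ CMP  NZCV=0000
1: · MOVEQ
2: · MOVHI
3: ✓ CMP  NZCV=1000
4: · SUBVS
5: · MOVHI

VAL = 0xe0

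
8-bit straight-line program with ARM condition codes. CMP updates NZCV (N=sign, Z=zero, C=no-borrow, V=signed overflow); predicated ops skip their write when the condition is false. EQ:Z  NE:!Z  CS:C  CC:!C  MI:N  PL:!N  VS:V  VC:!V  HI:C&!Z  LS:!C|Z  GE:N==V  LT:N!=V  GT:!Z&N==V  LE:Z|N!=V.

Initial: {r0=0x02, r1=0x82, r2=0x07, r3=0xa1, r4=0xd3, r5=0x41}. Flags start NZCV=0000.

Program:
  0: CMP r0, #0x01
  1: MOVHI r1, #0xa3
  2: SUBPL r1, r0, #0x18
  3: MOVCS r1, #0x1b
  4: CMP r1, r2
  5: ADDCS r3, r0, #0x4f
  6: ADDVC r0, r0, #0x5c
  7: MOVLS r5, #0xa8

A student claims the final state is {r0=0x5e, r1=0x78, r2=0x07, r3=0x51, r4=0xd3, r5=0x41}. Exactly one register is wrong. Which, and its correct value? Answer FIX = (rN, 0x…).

[0] flags=0010 → (cmp)
[1] flags=0010 HI?T → r1=0xa3
[2] flags=0010 PL?T → r1=0xea
[3] flags=0010 CS?T → r1=0x1b
[4] flags=0010 → (cmp)
[5] flags=0010 CS?T → r3=0x51
[6] flags=0010 VC?T → r0=0x5e
[7] flags=0010 LS?F → skip

FIX = (r1, 0x1b)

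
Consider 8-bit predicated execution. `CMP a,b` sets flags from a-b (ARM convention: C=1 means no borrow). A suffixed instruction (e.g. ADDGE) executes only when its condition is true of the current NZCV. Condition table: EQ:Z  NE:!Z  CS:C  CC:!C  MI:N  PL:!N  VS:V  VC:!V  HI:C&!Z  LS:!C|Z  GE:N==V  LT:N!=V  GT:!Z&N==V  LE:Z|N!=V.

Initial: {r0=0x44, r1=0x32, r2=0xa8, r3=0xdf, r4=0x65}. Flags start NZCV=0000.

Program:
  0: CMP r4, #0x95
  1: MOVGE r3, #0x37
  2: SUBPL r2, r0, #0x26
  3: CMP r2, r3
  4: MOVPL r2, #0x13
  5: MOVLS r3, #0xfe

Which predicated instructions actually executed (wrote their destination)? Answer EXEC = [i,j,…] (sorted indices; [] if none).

0: ✓ CMP  NZCV=1001
1: ✓ MOVGE  r3←0x37
2: · SUBPL
3: ✓ CMP  NZCV=0011
4: ✓ MOVPL  r2←0x13
5: · MOVLS

EXEC = [1,4]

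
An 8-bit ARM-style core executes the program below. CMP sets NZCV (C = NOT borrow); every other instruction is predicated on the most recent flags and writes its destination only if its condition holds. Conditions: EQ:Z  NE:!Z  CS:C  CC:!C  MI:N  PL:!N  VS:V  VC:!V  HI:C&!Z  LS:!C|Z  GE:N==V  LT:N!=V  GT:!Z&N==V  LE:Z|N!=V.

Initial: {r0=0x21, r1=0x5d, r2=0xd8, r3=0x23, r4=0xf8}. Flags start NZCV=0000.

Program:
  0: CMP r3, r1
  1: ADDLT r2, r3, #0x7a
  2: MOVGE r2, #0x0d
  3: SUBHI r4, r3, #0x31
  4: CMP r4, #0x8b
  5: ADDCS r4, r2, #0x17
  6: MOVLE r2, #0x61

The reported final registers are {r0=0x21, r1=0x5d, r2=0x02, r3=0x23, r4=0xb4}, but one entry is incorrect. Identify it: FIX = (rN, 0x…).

[0] flags=1000 → (cmp)
[1] flags=1000 LT?T → r2=0x9d
[2] flags=1000 GE?F → skip
[3] flags=1000 HI?F → skip
[4] flags=0010 → (cmp)
[5] flags=0010 CS?T → r4=0xb4
[6] flags=0010 LE?F → skip

FIX = (r2, 0x9d)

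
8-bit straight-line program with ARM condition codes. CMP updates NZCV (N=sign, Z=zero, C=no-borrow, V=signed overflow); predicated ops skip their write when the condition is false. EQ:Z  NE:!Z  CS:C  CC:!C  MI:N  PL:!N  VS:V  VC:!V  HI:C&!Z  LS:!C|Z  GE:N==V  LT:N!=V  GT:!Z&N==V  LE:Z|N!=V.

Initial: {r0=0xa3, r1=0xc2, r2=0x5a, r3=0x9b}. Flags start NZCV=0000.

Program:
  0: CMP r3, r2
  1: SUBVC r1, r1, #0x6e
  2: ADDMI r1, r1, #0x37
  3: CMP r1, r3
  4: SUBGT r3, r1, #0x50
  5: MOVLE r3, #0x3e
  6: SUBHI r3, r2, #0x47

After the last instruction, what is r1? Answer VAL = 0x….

VAL = 0xc2

0: ✓ CMP  NZCV=0011
1: · SUBVC
2: · ADDMI
3: ✓ CMP  NZCV=0010
4: ✓ SUBGT  r3←0x72
5: · MOVLE
6: ✓ SUBHI  r3←0x13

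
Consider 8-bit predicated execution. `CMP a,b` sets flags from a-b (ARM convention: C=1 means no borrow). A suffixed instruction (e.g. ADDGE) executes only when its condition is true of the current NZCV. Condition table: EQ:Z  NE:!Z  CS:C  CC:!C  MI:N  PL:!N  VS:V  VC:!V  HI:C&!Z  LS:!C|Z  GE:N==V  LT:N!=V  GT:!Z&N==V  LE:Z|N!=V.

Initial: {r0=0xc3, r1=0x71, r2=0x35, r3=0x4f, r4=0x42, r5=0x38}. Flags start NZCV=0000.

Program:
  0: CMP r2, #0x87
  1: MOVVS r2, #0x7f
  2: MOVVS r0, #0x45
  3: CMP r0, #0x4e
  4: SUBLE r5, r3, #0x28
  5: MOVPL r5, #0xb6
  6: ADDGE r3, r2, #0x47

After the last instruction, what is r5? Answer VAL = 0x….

0: ✓ CMP  NZCV=1001
1: ✓ MOVVS  r2←0x7f
2: ✓ MOVVS  r0←0x45
3: ✓ CMP  NZCV=1000
4: ✓ SUBLE  r5←0x27
5: · MOVPL
6: · ADDGE

VAL = 0x27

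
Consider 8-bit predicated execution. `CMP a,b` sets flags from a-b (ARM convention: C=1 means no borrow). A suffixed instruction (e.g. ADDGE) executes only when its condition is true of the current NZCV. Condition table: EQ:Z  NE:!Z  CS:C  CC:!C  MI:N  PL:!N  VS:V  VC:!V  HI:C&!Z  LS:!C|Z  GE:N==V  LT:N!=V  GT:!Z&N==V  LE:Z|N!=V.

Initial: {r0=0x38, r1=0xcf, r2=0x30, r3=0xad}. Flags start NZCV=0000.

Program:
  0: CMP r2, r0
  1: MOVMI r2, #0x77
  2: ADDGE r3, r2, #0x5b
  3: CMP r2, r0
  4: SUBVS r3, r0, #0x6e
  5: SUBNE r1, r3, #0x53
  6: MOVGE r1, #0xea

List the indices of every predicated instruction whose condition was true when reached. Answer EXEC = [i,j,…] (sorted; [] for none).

EXEC = [1,5,6]

0: ✓ CMP  NZCV=1000
1: ✓ MOVMI  r2←0x77
2: · ADDGE
3: ✓ CMP  NZCV=0010
4: · SUBVS
5: ✓ SUBNE  r1←0x5a
6: ✓ MOVGE  r1←0xea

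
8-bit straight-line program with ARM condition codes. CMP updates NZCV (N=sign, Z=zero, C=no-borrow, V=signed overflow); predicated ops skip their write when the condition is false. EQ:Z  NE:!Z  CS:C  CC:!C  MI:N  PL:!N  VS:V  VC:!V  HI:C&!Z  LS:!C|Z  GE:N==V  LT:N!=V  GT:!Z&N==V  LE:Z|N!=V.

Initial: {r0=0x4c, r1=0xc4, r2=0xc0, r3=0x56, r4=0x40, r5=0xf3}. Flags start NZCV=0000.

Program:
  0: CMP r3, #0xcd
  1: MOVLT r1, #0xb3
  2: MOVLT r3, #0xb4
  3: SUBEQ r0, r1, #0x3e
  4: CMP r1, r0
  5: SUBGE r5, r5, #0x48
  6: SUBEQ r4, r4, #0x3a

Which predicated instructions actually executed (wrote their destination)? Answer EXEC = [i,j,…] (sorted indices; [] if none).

[0] flags=1001 → (cmp)
[1] flags=1001 LT?F → skip
[2] flags=1001 LT?F → skip
[3] flags=1001 EQ?F → skip
[4] flags=0011 → (cmp)
[5] flags=0011 GE?F → skip
[6] flags=0011 EQ?F → skip

EXEC = []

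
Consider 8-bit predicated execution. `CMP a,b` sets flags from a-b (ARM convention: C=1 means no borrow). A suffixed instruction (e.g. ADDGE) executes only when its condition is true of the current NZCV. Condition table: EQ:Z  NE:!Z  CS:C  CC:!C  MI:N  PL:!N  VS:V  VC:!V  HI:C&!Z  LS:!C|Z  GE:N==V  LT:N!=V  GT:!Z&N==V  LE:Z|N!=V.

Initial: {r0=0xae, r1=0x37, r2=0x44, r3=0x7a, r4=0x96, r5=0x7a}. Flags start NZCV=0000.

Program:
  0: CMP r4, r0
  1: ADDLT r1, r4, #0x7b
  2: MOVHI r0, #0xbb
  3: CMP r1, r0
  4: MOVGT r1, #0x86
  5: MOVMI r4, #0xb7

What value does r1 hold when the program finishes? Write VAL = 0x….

VAL = 0x86

[0] flags=1000 → (cmp)
[1] flags=1000 LT?T → r1=0x11
[2] flags=1000 HI?F → skip
[3] flags=0000 → (cmp)
[4] flags=0000 GT?T → r1=0x86
[5] flags=0000 MI?F → skip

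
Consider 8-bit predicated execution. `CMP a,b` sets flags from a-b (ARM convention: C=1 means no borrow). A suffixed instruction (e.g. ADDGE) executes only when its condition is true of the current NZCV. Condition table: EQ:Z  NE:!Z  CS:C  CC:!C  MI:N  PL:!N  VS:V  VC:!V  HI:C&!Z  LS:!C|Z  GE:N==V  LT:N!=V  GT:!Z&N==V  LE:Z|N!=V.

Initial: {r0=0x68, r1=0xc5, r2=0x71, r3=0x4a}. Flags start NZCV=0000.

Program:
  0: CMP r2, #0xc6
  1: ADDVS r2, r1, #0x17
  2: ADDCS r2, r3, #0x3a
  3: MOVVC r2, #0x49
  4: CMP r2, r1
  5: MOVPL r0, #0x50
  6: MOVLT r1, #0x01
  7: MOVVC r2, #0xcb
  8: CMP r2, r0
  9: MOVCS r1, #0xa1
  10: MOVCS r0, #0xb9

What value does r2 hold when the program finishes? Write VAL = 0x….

0: ✓ CMP  NZCV=1001
1: ✓ ADDVS  r2←0xdc
2: · ADDCS
3: · MOVVC
4: ✓ CMP  NZCV=0010
5: ✓ MOVPL  r0←0x50
6: · MOVLT
7: ✓ MOVVC  r2←0xcb
8: ✓ CMP  NZCV=0011
9: ✓ MOVCS  r1←0xa1
10: ✓ MOVCS  r0←0xb9

VAL = 0xcb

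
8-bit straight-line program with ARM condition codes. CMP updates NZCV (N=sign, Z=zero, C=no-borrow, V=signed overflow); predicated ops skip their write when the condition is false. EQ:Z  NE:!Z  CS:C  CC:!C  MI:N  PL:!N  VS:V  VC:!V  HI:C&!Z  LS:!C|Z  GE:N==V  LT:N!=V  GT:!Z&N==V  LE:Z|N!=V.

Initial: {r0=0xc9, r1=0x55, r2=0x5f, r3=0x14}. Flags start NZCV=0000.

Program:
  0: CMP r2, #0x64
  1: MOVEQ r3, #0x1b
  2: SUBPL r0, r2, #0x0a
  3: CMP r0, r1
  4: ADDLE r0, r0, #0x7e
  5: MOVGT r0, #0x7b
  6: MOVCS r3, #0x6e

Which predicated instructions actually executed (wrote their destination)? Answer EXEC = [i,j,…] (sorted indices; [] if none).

EXEC = [4,6]

0: ✓ CMP  NZCV=1000
1: · MOVEQ
2: · SUBPL
3: ✓ CMP  NZCV=0011
4: ✓ ADDLE  r0←0x47
5: · MOVGT
6: ✓ MOVCS  r3←0x6e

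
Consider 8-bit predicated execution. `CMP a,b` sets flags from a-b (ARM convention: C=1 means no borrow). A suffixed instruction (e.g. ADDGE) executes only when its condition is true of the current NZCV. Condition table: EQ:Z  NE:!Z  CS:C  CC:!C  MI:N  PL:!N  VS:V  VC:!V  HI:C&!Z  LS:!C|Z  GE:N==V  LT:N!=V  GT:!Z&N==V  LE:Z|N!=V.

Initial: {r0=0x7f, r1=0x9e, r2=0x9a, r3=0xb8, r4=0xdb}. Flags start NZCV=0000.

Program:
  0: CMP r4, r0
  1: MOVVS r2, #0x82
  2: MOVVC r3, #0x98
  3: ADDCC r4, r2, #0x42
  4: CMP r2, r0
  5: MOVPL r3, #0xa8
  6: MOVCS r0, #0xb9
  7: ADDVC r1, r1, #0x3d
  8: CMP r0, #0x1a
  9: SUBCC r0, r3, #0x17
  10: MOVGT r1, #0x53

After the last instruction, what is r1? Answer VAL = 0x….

VAL = 0x9e

0: ✓ CMP  NZCV=0011
1: ✓ MOVVS  r2←0x82
2: · MOVVC
3: · ADDCC
4: ✓ CMP  NZCV=0011
5: ✓ MOVPL  r3←0xa8
6: ✓ MOVCS  r0←0xb9
7: · ADDVC
8: ✓ CMP  NZCV=1010
9: · SUBCC
10: · MOVGT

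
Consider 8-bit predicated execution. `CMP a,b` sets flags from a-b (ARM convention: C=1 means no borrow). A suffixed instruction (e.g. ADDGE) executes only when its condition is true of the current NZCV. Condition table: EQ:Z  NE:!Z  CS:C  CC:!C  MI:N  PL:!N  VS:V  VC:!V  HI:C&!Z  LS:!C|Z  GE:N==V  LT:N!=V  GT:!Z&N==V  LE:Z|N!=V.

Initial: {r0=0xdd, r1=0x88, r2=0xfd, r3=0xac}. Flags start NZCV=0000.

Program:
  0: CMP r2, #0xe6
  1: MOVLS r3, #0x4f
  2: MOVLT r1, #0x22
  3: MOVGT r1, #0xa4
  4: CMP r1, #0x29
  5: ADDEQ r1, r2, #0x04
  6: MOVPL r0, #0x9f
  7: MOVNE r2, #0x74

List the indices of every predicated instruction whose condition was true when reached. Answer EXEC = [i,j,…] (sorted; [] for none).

EXEC = [3,6,7]

0: ✓ CMP  NZCV=0010
1: · MOVLS
2: · MOVLT
3: ✓ MOVGT  r1←0xa4
4: ✓ CMP  NZCV=0011
5: · ADDEQ
6: ✓ MOVPL  r0←0x9f
7: ✓ MOVNE  r2←0x74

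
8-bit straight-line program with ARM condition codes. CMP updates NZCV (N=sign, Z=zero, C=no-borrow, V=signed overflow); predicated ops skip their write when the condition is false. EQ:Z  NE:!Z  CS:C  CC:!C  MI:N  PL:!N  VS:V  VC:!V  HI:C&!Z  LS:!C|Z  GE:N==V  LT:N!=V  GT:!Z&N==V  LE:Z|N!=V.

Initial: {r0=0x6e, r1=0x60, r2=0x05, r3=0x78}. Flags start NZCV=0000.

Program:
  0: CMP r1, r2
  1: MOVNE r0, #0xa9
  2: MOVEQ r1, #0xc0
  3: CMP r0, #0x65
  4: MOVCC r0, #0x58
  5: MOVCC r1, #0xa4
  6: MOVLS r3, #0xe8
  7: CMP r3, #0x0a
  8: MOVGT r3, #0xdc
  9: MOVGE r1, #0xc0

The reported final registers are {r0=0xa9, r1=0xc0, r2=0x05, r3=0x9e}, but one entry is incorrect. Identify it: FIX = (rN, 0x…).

FIX = (r3, 0xdc)

0: ✓ CMP  NZCV=0010
1: ✓ MOVNE  r0←0xa9
2: · MOVEQ
3: ✓ CMP  NZCV=0011
4: · MOVCC
5: · MOVCC
6: · MOVLS
7: ✓ CMP  NZCV=0010
8: ✓ MOVGT  r3←0xdc
9: ✓ MOVGE  r1←0xc0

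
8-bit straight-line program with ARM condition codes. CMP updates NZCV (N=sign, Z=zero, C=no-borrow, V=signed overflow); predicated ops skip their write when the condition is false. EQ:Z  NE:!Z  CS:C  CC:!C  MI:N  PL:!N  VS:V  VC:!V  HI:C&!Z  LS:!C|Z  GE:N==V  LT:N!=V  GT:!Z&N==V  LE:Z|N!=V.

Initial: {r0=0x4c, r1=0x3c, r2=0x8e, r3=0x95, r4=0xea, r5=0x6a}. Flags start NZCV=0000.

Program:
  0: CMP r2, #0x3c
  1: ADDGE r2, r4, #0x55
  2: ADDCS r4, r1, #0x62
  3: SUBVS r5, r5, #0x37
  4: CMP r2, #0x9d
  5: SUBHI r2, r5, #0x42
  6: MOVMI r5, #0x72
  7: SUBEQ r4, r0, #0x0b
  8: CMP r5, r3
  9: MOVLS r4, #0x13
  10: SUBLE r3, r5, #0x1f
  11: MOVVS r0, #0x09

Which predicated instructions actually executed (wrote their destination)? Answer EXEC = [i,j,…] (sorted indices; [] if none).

EXEC = [2,3,6,9,11]

[0] flags=0011 → (cmp)
[1] flags=0011 GE?F → skip
[2] flags=0011 CS?T → r4=0x9e
[3] flags=0011 VS?T → r5=0x33
[4] flags=1000 → (cmp)
[5] flags=1000 HI?F → skip
[6] flags=1000 MI?T → r5=0x72
[7] flags=1000 EQ?F → skip
[8] flags=1001 → (cmp)
[9] flags=1001 LS?T → r4=0x13
[10] flags=1001 LE?F → skip
[11] flags=1001 VS?T → r0=0x09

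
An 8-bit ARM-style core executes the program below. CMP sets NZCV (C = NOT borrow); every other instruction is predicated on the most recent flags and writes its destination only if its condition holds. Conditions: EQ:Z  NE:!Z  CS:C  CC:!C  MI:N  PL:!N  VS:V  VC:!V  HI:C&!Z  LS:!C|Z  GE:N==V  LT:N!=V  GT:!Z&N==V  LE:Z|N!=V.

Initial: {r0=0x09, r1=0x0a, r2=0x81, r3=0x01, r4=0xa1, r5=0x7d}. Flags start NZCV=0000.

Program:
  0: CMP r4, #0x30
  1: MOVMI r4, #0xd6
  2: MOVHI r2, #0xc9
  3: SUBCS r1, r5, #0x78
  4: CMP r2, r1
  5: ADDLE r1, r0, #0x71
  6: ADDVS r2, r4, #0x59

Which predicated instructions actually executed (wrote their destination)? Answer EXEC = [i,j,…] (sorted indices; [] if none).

0: ✓ CMP  NZCV=0011
1: · MOVMI
2: ✓ MOVHI  r2←0xc9
3: ✓ SUBCS  r1←0x05
4: ✓ CMP  NZCV=1010
5: ✓ ADDLE  r1←0x7a
6: · ADDVS

EXEC = [2,3,5]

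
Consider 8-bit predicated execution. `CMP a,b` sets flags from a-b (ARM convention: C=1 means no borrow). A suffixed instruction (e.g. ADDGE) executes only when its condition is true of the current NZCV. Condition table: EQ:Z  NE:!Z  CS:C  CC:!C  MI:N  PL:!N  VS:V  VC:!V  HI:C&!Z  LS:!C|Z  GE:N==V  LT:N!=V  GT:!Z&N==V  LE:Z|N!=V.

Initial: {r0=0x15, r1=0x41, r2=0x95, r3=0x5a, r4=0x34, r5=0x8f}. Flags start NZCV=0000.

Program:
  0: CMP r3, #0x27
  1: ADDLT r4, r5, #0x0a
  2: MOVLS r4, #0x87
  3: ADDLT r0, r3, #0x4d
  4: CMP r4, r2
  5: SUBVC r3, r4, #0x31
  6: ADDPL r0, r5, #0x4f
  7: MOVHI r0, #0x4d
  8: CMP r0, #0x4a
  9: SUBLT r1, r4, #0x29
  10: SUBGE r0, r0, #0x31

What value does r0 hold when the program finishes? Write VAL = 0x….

0: ✓ CMP  NZCV=0010
1: · ADDLT
2: · MOVLS
3: · ADDLT
4: ✓ CMP  NZCV=1001
5: · SUBVC
6: · ADDPL
7: · MOVHI
8: ✓ CMP  NZCV=1000
9: ✓ SUBLT  r1←0x0b
10: · SUBGE

VAL = 0x15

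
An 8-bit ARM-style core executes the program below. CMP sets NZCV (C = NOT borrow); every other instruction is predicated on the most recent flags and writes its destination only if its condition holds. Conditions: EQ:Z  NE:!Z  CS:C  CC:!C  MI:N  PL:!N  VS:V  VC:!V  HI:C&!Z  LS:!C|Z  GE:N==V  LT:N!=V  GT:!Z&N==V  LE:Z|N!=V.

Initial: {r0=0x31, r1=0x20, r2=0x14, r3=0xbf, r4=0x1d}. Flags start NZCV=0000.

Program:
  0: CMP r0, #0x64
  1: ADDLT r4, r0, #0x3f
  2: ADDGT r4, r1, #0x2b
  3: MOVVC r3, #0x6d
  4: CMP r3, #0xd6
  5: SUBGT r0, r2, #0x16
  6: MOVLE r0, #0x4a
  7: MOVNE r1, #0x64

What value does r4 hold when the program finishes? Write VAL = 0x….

[0] flags=1000 → (cmp)
[1] flags=1000 LT?T → r4=0x70
[2] flags=1000 GT?F → skip
[3] flags=1000 VC?T → r3=0x6d
[4] flags=1001 → (cmp)
[5] flags=1001 GT?T → r0=0xfe
[6] flags=1001 LE?F → skip
[7] flags=1001 NE?T → r1=0x64

VAL = 0x70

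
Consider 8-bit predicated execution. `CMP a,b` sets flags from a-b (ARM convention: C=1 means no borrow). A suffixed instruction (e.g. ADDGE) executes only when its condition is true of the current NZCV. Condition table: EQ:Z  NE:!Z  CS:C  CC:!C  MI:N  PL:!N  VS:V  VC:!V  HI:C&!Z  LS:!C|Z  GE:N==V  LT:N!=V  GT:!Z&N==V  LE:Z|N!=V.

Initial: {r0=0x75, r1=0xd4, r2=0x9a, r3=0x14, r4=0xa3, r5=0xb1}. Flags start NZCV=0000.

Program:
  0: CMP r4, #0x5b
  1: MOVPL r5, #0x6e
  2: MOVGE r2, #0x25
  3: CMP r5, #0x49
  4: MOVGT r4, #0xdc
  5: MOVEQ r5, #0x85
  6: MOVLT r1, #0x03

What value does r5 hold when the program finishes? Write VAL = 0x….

0: ✓ CMP  NZCV=0011
1: ✓ MOVPL  r5←0x6e
2: · MOVGE
3: ✓ CMP  NZCV=0010
4: ✓ MOVGT  r4←0xdc
5: · MOVEQ
6: · MOVLT

VAL = 0x6e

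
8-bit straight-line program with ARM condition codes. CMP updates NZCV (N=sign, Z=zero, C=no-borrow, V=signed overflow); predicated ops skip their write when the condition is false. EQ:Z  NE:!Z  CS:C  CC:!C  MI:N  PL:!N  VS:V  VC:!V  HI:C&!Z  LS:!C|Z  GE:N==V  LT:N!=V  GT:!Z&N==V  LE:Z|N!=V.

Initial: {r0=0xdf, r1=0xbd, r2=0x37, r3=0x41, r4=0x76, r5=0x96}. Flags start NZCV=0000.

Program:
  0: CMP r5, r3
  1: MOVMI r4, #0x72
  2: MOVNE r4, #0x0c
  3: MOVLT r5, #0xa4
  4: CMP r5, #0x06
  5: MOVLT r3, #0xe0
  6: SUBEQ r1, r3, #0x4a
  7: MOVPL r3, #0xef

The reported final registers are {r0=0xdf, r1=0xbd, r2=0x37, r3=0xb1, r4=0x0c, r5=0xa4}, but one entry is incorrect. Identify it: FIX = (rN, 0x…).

FIX = (r3, 0xe0)

0: ✓ CMP  NZCV=0011
1: · MOVMI
2: ✓ MOVNE  r4←0x0c
3: ✓ MOVLT  r5←0xa4
4: ✓ CMP  NZCV=1010
5: ✓ MOVLT  r3←0xe0
6: · SUBEQ
7: · MOVPL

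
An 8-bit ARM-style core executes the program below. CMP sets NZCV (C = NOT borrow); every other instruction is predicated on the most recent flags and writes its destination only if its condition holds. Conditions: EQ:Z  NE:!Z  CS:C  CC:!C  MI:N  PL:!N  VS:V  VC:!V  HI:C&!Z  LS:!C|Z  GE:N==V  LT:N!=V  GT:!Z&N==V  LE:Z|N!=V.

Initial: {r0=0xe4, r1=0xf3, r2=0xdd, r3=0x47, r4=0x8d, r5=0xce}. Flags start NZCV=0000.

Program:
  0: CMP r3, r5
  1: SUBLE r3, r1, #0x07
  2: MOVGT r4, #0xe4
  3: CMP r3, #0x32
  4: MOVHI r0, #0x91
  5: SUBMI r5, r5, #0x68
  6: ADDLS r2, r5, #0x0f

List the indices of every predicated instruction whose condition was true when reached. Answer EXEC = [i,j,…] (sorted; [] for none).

EXEC = [2,4]

0: ✓ CMP  NZCV=0000
1: · SUBLE
2: ✓ MOVGT  r4←0xe4
3: ✓ CMP  NZCV=0010
4: ✓ MOVHI  r0←0x91
5: · SUBMI
6: · ADDLS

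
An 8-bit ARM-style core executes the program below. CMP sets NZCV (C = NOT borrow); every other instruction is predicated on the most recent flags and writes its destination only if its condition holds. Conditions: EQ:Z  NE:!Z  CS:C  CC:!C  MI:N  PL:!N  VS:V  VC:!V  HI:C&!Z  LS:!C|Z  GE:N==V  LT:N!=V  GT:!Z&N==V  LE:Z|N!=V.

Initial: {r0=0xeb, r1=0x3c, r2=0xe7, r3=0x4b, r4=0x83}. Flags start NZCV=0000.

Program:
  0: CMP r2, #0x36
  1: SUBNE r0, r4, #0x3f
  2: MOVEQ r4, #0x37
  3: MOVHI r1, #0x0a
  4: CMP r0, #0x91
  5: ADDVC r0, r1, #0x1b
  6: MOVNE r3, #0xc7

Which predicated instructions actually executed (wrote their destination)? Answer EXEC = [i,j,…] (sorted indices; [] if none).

EXEC = [1,3,6]

0: ✓ CMP  NZCV=1010
1: ✓ SUBNE  r0←0x44
2: · MOVEQ
3: ✓ MOVHI  r1←0x0a
4: ✓ CMP  NZCV=1001
5: · ADDVC
6: ✓ MOVNE  r3←0xc7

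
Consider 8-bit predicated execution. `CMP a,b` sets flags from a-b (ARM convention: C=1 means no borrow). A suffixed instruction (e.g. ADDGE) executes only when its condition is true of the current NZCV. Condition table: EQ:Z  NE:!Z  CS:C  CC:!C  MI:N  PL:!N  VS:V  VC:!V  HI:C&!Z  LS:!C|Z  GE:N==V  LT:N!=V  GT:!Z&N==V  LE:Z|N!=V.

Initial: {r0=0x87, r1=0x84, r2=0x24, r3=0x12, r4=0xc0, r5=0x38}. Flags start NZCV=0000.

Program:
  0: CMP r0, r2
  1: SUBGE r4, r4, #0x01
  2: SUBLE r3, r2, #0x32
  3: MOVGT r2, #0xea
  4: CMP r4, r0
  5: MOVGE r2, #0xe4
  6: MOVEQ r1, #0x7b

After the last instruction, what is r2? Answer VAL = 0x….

[0] flags=0011 → (cmp)
[1] flags=0011 GE?F → skip
[2] flags=0011 LE?T → r3=0xf2
[3] flags=0011 GT?F → skip
[4] flags=0010 → (cmp)
[5] flags=0010 GE?T → r2=0xe4
[6] flags=0010 EQ?F → skip

VAL = 0xe4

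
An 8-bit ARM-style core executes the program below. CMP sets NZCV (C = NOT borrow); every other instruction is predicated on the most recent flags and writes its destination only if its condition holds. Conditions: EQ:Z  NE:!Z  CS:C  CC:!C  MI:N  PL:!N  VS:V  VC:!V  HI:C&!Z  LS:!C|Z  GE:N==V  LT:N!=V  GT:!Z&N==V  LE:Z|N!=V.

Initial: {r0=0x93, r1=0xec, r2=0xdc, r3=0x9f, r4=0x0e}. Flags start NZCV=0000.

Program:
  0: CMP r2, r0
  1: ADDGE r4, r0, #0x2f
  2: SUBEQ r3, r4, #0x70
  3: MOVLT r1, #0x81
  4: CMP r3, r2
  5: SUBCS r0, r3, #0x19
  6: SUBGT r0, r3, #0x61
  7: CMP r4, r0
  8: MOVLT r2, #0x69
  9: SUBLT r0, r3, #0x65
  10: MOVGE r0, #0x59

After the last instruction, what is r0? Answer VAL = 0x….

0: ✓ CMP  NZCV=0010
1: ✓ ADDGE  r4←0xc2
2: · SUBEQ
3: · MOVLT
4: ✓ CMP  NZCV=1000
5: · SUBCS
6: · SUBGT
7: ✓ CMP  NZCV=0010
8: · MOVLT
9: · SUBLT
10: ✓ MOVGE  r0←0x59

VAL = 0x59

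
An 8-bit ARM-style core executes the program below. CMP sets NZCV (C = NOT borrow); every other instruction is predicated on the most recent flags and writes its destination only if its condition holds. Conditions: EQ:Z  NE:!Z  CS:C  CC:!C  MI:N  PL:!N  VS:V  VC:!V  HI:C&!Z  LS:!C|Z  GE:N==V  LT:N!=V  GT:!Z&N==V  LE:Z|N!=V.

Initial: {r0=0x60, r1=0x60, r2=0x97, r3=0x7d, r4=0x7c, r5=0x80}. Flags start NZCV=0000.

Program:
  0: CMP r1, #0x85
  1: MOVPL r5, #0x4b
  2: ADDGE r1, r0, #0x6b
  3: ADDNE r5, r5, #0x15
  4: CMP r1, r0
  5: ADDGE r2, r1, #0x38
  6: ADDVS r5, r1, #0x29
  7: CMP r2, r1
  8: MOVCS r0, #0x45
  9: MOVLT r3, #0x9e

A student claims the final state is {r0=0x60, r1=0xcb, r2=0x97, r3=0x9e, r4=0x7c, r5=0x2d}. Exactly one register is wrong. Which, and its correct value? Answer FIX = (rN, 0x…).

0: ✓ CMP  NZCV=1001
1: · MOVPL
2: ✓ ADDGE  r1←0xcb
3: ✓ ADDNE  r5←0x95
4: ✓ CMP  NZCV=0011
5: · ADDGE
6: ✓ ADDVS  r5←0xf4
7: ✓ CMP  NZCV=1000
8: · MOVCS
9: ✓ MOVLT  r3←0x9e

FIX = (r5, 0xf4)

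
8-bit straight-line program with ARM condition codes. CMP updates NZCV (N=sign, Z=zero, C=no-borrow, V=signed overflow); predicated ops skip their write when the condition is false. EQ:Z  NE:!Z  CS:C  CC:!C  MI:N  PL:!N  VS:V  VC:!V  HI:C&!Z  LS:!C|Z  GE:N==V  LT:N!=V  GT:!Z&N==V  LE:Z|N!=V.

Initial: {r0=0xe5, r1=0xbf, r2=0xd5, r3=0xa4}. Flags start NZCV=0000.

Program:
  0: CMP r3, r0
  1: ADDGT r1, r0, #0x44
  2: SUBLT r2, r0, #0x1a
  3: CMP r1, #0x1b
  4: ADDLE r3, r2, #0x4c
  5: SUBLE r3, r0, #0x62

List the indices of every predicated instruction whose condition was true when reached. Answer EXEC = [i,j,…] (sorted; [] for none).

EXEC = [2,4,5]

0: ✓ CMP  NZCV=1000
1: · ADDGT
2: ✓ SUBLT  r2←0xcb
3: ✓ CMP  NZCV=1010
4: ✓ ADDLE  r3←0x17
5: ✓ SUBLE  r3←0x83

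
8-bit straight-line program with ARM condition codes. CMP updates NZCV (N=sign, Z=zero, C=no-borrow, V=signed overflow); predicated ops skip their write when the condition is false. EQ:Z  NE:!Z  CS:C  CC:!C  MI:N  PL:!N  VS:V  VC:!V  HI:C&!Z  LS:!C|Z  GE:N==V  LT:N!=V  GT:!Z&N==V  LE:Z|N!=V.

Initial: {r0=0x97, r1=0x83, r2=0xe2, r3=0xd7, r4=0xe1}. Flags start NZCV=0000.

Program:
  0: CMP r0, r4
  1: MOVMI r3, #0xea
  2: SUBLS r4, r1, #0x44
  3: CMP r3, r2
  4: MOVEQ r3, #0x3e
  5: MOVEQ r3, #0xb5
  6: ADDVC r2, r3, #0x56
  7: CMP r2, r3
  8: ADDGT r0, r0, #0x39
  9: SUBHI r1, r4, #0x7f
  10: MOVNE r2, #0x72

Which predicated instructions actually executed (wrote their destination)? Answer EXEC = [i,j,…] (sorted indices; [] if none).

[0] flags=1000 → (cmp)
[1] flags=1000 MI?T → r3=0xea
[2] flags=1000 LS?T → r4=0x3f
[3] flags=0010 → (cmp)
[4] flags=0010 EQ?F → skip
[5] flags=0010 EQ?F → skip
[6] flags=0010 VC?T → r2=0x40
[7] flags=0000 → (cmp)
[8] flags=0000 GT?T → r0=0xd0
[9] flags=0000 HI?F → skip
[10] flags=0000 NE?T → r2=0x72

EXEC = [1,2,6,8,10]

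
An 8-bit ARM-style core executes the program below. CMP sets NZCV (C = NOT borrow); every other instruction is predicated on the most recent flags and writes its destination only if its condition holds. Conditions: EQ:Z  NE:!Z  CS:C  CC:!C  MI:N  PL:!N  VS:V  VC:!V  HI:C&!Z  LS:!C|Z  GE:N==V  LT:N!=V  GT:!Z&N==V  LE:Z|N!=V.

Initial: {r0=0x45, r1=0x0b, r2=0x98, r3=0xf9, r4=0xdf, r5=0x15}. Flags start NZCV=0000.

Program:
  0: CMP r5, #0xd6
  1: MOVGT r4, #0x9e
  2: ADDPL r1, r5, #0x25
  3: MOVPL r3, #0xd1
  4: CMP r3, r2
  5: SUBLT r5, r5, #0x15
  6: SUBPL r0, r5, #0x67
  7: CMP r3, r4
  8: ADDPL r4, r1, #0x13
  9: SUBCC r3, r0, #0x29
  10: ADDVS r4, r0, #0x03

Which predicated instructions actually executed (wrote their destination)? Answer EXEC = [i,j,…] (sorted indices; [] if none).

EXEC = [1,2,3,6,8]

[0] flags=0000 → (cmp)
[1] flags=0000 GT?T → r4=0x9e
[2] flags=0000 PL?T → r1=0x3a
[3] flags=0000 PL?T → r3=0xd1
[4] flags=0010 → (cmp)
[5] flags=0010 LT?F → skip
[6] flags=0010 PL?T → r0=0xae
[7] flags=0010 → (cmp)
[8] flags=0010 PL?T → r4=0x4d
[9] flags=0010 CC?F → skip
[10] flags=0010 VS?F → skip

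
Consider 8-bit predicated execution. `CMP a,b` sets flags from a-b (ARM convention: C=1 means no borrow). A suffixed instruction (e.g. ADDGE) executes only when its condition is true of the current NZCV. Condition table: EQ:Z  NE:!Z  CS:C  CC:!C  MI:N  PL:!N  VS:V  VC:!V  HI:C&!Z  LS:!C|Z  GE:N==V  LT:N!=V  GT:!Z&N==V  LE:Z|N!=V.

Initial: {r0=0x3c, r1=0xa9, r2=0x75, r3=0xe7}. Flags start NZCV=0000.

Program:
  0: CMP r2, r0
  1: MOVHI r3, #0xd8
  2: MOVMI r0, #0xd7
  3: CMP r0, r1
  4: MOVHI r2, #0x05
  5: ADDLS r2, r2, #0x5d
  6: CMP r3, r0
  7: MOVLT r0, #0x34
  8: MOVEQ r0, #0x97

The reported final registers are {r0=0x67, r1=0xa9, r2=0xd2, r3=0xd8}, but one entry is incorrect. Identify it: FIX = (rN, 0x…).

FIX = (r0, 0x34)

0: ✓ CMP  NZCV=0010
1: ✓ MOVHI  r3←0xd8
2: · MOVMI
3: ✓ CMP  NZCV=1001
4: · MOVHI
5: ✓ ADDLS  r2←0xd2
6: ✓ CMP  NZCV=1010
7: ✓ MOVLT  r0←0x34
8: · MOVEQ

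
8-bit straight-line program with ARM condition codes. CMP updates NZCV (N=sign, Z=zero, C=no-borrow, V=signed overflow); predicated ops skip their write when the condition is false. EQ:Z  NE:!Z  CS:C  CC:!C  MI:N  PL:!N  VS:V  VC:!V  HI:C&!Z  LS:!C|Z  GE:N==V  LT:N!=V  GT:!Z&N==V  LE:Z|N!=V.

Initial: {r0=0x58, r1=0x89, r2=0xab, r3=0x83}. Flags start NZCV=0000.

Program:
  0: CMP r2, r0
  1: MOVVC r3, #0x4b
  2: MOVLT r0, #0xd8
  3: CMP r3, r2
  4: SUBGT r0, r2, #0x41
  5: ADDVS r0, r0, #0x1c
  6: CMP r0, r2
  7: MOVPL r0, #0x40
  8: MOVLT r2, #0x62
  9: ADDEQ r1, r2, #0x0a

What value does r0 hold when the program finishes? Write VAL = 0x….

0: ✓ CMP  NZCV=0011
1: · MOVVC
2: ✓ MOVLT  r0←0xd8
3: ✓ CMP  NZCV=1000
4: · SUBGT
5: · ADDVS
6: ✓ CMP  NZCV=0010
7: ✓ MOVPL  r0←0x40
8: · MOVLT
9: · ADDEQ

VAL = 0x40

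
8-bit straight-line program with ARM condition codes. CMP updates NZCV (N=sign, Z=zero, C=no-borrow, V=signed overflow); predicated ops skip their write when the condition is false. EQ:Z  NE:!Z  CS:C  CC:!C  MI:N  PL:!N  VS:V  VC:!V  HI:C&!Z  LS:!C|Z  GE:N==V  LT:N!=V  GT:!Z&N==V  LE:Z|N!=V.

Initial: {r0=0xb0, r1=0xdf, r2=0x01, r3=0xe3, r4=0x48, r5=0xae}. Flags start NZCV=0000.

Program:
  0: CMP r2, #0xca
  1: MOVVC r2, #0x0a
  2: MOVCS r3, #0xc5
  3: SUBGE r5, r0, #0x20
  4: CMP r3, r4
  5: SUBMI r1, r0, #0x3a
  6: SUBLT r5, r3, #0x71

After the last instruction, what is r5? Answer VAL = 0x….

0: ✓ CMP  NZCV=0000
1: ✓ MOVVC  r2←0x0a
2: · MOVCS
3: ✓ SUBGE  r5←0x90
4: ✓ CMP  NZCV=1010
5: ✓ SUBMI  r1←0x76
6: ✓ SUBLT  r5←0x72

VAL = 0x72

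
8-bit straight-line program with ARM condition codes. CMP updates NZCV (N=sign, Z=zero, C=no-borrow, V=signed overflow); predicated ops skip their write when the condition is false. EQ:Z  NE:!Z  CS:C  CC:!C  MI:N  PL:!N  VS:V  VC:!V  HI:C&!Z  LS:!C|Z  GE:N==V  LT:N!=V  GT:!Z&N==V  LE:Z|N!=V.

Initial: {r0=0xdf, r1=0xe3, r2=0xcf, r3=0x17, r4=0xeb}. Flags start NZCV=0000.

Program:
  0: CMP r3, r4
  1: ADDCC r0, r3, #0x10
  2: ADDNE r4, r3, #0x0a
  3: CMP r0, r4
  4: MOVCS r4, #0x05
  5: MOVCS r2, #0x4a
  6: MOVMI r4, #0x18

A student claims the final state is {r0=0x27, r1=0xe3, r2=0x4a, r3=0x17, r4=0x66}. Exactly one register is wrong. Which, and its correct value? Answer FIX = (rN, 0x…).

0: ✓ CMP  NZCV=0000
1: ✓ ADDCC  r0←0x27
2: ✓ ADDNE  r4←0x21
3: ✓ CMP  NZCV=0010
4: ✓ MOVCS  r4←0x05
5: ✓ MOVCS  r2←0x4a
6: · MOVMI

FIX = (r4, 0x05)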